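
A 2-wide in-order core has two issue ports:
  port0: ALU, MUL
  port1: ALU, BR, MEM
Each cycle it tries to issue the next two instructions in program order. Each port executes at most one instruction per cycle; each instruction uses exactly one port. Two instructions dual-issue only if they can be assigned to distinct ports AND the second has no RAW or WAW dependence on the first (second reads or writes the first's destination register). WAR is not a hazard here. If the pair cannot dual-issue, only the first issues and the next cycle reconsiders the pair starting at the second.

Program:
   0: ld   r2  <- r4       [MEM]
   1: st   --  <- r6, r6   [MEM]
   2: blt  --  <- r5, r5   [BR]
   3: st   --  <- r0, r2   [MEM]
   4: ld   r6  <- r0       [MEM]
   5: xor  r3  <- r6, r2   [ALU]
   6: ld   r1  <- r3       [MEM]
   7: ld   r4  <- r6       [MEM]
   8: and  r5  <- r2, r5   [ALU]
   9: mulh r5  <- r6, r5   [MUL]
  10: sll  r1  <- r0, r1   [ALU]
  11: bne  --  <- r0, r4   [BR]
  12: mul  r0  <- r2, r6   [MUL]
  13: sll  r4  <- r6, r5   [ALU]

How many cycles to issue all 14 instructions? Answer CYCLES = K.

CYCLES = 11

[0] i0  ld  -- no-port MEM/MEM
[1] i1  st  -- no-port MEM/BR
[2] i2  blt  -- no-port BR/MEM
[3] i3  st  -- no-port MEM/MEM
[4] i4  ld  -- RAW r6
[5] i5  xor  -- RAW r3
[6] i6  ld  -- no-port MEM/MEM
[7] i7,i8  ld/and  -- 2-wide
[8] i9,i10  mulh/sll  -- 2-wide
[9] i11,i12  bne/mul  -- 2-wide
[10] i13  sll  -- tail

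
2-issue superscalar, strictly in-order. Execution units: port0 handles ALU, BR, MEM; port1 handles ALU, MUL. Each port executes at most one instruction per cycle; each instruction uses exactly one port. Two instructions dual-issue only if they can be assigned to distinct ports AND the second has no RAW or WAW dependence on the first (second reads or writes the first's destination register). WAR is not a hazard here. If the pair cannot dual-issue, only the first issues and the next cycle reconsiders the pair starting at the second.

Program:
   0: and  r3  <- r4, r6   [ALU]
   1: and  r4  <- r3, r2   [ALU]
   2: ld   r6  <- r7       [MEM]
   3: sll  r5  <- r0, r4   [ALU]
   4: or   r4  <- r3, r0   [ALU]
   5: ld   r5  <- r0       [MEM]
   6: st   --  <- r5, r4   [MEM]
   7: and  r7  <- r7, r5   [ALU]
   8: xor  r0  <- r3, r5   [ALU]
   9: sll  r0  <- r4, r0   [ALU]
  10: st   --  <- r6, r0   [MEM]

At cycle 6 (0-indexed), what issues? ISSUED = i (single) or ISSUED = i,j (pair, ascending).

ISSUED = 9

c0: i0 and  RAW r3
c1: i1,i2 and ld  dual
c2: i3,i4 sll or  dual
c3: i5 ld  no-port MEM/MEM
c4: i6,i7 st and  dual
c5: i8 xor  RAW+WAW r0
c6: i9 sll  RAW r0
c7: i10 st  tail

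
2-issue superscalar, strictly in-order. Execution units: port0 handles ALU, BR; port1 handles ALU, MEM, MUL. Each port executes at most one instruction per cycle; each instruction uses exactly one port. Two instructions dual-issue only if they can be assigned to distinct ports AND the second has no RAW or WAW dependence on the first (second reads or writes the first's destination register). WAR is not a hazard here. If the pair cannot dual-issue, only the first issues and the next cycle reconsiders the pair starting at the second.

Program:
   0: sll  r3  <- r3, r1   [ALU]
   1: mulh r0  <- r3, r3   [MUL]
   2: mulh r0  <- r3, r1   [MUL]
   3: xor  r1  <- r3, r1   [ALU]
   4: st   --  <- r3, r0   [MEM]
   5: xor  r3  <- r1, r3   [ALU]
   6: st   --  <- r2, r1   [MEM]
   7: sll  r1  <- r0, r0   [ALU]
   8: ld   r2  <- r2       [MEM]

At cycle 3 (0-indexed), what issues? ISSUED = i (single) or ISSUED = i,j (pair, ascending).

ISSUED = 4,5

[0] i0  sll.ALU  -- RAW r3
[1] i1  mulh.MUL  -- no-port MUL/MUL
[2] i2/i3  mulh.MUL/xor.ALU  -- pair
[3] i4/i5  st.MEM/xor.ALU  -- pair
[4] i6/i7  st.MEM/sll.ALU  -- pair
[5] i8  ld.MEM  -- tail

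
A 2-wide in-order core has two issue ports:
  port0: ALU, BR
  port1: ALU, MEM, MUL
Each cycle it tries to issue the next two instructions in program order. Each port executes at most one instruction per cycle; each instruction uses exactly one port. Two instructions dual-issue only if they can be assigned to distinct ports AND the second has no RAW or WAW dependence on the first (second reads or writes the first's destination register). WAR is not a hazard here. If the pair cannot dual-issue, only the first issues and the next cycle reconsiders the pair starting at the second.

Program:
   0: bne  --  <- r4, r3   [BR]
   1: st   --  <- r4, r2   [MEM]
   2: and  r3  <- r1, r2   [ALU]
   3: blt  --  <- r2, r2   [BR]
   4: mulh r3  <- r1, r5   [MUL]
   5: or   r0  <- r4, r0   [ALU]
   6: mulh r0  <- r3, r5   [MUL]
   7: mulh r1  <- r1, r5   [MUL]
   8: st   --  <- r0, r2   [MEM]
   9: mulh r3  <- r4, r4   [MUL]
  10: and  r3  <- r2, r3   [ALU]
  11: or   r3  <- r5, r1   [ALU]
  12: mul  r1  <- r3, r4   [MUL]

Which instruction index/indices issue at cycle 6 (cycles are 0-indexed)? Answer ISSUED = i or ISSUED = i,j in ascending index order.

ISSUED = 9

[0] i0/i1  bne.BR st.MEM  -- dual
[1] i2/i3  and.ALU blt.BR  -- dual
[2] i4/i5  mulh.MUL or.ALU  -- dual
[3] i6  mulh.MUL  -- no-port MUL/MUL
[4] i7  mulh.MUL  -- no-port MUL/MEM
[5] i8  st.MEM  -- no-port MEM/MUL
[6] i9  mulh.MUL  -- RAW+WAW r3
[7] i10  and.ALU  -- WAW r3
[8] i11  or.ALU  -- RAW r3
[9] i12  mul.MUL  -- tail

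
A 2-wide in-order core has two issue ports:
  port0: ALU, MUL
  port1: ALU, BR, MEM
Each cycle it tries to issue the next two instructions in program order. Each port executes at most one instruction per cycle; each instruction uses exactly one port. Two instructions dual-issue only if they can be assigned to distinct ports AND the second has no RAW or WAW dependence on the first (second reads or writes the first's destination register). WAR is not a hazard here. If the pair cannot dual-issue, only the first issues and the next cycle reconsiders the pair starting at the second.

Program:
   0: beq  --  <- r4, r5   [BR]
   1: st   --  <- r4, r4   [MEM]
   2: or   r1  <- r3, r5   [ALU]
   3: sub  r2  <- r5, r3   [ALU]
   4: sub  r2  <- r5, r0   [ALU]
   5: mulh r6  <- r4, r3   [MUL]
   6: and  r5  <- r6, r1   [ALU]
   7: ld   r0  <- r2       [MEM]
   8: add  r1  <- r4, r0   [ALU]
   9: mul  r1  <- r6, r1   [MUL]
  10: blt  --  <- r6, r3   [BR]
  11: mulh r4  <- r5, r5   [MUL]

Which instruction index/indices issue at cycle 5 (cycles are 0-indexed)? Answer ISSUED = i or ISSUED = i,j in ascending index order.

t=0 i0:beq ; no-port BR/MEM
t=1 i1+i2:st+or ; pair
t=2 i3:sub ; WAW r2
t=3 i4+i5:sub+mulh ; pair
t=4 i6+i7:and+ld ; pair
t=5 i8:add ; RAW+WAW r1
t=6 i9+i10:mul+blt ; pair
t=7 i11:mulh ; tail

ISSUED = 8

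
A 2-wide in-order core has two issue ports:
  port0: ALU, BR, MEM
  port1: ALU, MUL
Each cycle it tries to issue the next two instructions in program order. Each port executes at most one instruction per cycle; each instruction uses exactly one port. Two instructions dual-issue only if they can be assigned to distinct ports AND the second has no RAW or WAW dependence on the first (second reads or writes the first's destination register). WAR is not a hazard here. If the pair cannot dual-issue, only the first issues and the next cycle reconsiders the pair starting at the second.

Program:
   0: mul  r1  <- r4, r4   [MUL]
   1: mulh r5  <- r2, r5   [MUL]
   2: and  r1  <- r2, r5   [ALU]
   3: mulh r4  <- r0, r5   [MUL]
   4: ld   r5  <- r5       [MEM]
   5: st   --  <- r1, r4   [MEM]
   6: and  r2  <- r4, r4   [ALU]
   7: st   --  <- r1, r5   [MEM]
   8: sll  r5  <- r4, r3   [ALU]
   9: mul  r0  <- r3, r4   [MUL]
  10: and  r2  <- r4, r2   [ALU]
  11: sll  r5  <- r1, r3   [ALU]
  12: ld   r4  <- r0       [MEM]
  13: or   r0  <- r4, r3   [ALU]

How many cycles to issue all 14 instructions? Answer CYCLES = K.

CYCLES = 9

0. mul.MUL @i0  | no-port MUL/MUL
1. mulh.MUL @i1  | RAW r5
2. and.ALU+mulh.MUL @i2/i3  | 2-wide
3. ld.MEM @i4  | no-port MEM/MEM
4. st.MEM+and.ALU @i5/i6  | 2-wide
5. st.MEM+sll.ALU @i7/i8  | 2-wide
6. mul.MUL+and.ALU @i9/i10  | 2-wide
7. sll.ALU+ld.MEM @i11/i12  | 2-wide
8. or.ALU @i13  | tail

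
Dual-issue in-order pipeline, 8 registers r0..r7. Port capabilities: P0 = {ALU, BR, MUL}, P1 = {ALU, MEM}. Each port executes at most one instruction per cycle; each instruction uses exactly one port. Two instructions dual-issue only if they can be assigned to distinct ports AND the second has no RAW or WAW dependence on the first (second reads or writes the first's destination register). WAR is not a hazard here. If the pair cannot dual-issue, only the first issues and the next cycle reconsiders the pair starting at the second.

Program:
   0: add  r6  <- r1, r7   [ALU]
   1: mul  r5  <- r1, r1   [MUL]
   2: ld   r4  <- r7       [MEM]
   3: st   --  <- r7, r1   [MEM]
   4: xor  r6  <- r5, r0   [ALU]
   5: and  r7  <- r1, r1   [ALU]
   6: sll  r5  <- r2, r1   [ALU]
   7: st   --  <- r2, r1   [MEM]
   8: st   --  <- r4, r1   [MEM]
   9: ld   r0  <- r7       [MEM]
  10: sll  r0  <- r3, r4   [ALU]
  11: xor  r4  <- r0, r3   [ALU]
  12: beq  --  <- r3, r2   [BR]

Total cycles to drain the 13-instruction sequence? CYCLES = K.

CYCLES = 9

t=0 i0/i1:add;mul ; pair
t=1 i2:ld ; no-port MEM/MEM
t=2 i3/i4:st;xor ; pair
t=3 i5/i6:and;sll ; pair
t=4 i7:st ; no-port MEM/MEM
t=5 i8:st ; no-port MEM/MEM
t=6 i9:ld ; WAW r0
t=7 i10:sll ; RAW r0
t=8 i11/i12:xor;beq ; pair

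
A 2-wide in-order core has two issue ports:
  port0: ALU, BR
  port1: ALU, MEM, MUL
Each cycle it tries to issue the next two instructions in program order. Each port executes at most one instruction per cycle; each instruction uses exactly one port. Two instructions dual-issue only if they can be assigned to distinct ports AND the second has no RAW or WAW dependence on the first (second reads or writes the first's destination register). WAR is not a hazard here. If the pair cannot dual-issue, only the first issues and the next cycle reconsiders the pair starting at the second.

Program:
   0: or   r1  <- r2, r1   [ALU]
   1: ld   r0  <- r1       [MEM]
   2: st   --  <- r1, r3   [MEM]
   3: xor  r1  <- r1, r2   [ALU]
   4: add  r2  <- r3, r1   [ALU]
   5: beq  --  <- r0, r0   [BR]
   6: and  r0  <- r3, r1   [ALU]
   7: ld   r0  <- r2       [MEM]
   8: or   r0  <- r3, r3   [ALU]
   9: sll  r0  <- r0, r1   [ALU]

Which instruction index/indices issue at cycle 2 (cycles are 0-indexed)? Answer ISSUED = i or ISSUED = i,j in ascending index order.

0. or.ALU @i0  | RAW r1
1. ld.MEM @i1  | no-port MEM/MEM
2. st.MEM+xor.ALU @i2/i3  | 2-wide
3. add.ALU+beq.BR @i4/i5  | 2-wide
4. and.ALU @i6  | WAW r0
5. ld.MEM @i7  | WAW r0
6. or.ALU @i8  | RAW+WAW r0
7. sll.ALU @i9  | tail

ISSUED = 2,3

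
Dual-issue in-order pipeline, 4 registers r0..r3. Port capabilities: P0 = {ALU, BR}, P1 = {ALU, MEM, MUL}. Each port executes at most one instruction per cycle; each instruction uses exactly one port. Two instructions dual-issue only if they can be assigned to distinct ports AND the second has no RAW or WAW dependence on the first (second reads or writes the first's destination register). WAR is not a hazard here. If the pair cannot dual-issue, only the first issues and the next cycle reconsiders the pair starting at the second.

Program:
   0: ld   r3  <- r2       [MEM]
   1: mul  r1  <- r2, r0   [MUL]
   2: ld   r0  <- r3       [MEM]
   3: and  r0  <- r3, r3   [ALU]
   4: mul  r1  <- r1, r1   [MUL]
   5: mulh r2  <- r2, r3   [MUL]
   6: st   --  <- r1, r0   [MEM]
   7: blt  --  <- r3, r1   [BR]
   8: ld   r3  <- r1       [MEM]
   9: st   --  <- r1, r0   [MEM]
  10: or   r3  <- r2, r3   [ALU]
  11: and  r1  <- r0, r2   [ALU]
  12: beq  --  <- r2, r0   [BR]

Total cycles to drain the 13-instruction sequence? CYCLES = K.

CYCLES = 9

[0] i0  ld.MEM  -- no-port MEM/MUL
[1] i1  mul.MUL  -- no-port MUL/MEM
[2] i2  ld.MEM  -- WAW r0
[3] i3,i4  and.ALU;mul.MUL  -- 2-wide
[4] i5  mulh.MUL  -- no-port MUL/MEM
[5] i6,i7  st.MEM;blt.BR  -- 2-wide
[6] i8  ld.MEM  -- no-port MEM/MEM
[7] i9,i10  st.MEM;or.ALU  -- 2-wide
[8] i11,i12  and.ALU;beq.BR  -- 2-wide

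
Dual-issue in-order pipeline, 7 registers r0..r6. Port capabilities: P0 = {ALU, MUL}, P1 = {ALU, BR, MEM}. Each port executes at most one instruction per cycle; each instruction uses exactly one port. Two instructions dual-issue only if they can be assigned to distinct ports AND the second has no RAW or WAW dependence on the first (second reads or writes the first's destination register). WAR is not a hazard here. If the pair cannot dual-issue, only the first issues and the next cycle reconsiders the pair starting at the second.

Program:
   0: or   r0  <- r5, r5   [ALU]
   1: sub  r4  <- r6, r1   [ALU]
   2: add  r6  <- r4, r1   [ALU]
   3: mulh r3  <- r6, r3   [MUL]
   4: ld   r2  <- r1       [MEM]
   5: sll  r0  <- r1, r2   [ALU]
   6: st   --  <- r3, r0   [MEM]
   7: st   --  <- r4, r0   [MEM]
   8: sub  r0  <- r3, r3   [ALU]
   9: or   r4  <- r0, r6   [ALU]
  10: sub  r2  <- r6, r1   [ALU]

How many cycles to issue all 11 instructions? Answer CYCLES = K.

CYCLES = 7

#0 head=0: or;sub i0+i1 2-wide
#1 head=2: add i2 RAW r6
#2 head=3: mulh;ld i3+i4 2-wide
#3 head=5: sll i5 RAW r0
#4 head=6: st i6 no-port MEM/MEM
#5 head=7: st;sub i7+i8 2-wide
#6 head=9: or;sub i9+i10 2-wide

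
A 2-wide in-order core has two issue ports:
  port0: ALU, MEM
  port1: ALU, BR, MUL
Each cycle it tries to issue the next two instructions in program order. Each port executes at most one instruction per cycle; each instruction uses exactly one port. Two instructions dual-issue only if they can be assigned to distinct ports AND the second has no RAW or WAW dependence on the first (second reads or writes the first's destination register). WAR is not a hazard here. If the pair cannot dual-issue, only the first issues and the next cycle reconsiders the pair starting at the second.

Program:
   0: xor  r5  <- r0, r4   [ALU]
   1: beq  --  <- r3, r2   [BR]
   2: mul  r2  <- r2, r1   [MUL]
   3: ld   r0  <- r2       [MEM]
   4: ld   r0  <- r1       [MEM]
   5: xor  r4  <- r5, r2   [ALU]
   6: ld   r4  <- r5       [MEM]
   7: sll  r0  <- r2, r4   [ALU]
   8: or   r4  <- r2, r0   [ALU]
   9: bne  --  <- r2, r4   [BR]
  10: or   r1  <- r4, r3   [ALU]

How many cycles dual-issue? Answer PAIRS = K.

[0] i0&i1  xor.ALU/beq.BR  -- 2-wide
[1] i2  mul.MUL  -- RAW r2
[2] i3  ld.MEM  -- no-port MEM/MEM
[3] i4&i5  ld.MEM/xor.ALU  -- 2-wide
[4] i6  ld.MEM  -- RAW r4
[5] i7  sll.ALU  -- RAW r0
[6] i8  or.ALU  -- RAW r4
[7] i9&i10  bne.BR/or.ALU  -- 2-wide

PAIRS = 3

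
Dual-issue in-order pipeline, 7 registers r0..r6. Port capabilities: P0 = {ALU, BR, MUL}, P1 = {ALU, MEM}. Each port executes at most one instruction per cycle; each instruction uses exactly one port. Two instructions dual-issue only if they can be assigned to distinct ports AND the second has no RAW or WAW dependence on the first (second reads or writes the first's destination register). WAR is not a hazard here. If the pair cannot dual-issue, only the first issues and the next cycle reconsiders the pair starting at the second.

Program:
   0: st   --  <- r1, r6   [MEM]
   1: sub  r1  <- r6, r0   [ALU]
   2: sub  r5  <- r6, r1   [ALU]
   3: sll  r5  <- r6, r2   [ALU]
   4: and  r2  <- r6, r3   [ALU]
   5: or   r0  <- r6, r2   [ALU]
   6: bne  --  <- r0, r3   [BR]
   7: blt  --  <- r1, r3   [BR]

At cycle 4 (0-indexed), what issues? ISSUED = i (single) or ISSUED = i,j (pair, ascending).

ISSUED = 6

[0] i0&i1  st.MEM+sub.ALU  -- dual
[1] i2  sub.ALU  -- WAW r5
[2] i3&i4  sll.ALU+and.ALU  -- dual
[3] i5  or.ALU  -- RAW r0
[4] i6  bne.BR  -- no-port BR/BR
[5] i7  blt.BR  -- tail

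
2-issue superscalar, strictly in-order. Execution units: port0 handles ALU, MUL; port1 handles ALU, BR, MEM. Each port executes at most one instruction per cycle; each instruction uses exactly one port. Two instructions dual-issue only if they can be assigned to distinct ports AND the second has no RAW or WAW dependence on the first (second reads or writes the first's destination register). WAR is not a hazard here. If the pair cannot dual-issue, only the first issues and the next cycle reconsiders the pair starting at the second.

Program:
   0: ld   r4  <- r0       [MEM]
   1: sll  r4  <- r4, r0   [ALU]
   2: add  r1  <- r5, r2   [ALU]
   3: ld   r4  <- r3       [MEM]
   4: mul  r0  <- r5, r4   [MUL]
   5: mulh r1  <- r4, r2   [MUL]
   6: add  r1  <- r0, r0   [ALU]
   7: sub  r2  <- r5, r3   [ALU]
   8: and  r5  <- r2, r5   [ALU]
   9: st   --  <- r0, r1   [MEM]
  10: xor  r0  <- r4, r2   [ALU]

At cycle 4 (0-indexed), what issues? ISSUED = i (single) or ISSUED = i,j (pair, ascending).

#0 head=0: ld.MEM i0 RAW+WAW r4
#1 head=1: sll.ALU/add.ALU i1&i2 dual
#2 head=3: ld.MEM i3 RAW r4
#3 head=4: mul.MUL i4 no-port MUL/MUL
#4 head=5: mulh.MUL i5 WAW r1
#5 head=6: add.ALU/sub.ALU i6&i7 dual
#6 head=8: and.ALU/st.MEM i8&i9 dual
#7 head=10: xor.ALU i10 tail

ISSUED = 5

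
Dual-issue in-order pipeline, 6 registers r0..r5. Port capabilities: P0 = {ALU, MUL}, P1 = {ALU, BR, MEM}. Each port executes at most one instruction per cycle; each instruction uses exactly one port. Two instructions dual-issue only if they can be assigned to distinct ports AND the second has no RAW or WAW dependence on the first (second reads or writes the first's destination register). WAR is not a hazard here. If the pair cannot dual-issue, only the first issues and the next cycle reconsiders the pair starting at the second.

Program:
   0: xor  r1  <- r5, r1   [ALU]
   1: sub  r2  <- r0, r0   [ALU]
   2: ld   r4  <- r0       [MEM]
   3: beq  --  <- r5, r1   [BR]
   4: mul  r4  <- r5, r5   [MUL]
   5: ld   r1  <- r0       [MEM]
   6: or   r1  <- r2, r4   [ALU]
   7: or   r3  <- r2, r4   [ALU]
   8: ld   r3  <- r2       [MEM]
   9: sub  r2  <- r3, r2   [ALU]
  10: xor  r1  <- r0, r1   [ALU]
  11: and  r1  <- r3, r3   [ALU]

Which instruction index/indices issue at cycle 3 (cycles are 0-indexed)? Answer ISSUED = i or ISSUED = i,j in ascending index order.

ISSUED = 5

  cy0 -> i0+i1 (xor+sub) pair
  cy1 -> i2 (ld) no-port MEM/BR
  cy2 -> i3+i4 (beq+mul) pair
  cy3 -> i5 (ld) WAW r1
  cy4 -> i6+i7 (or+or) pair
  cy5 -> i8 (ld) RAW r3
  cy6 -> i9+i10 (sub+xor) pair
  cy7 -> i11 (and) tail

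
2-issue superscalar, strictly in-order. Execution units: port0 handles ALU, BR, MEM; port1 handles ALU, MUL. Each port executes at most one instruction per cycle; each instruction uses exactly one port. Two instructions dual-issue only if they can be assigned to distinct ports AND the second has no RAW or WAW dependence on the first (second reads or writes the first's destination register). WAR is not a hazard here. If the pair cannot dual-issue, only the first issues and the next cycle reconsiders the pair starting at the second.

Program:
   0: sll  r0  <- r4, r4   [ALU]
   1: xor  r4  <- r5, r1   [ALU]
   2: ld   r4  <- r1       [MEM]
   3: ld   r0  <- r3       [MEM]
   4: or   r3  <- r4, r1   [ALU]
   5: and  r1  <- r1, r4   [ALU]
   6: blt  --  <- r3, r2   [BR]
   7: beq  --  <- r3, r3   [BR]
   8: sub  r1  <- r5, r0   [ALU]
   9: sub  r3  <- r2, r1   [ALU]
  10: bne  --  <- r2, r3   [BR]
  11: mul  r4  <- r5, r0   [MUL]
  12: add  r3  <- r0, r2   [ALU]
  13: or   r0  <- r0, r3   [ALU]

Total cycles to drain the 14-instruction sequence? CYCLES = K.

[0] i0+i1  sll.ALU;xor.ALU  -- dual
[1] i2  ld.MEM  -- no-port MEM/MEM
[2] i3+i4  ld.MEM;or.ALU  -- dual
[3] i5+i6  and.ALU;blt.BR  -- dual
[4] i7+i8  beq.BR;sub.ALU  -- dual
[5] i9  sub.ALU  -- RAW r3
[6] i10+i11  bne.BR;mul.MUL  -- dual
[7] i12  add.ALU  -- RAW r3
[8] i13  or.ALU  -- tail

CYCLES = 9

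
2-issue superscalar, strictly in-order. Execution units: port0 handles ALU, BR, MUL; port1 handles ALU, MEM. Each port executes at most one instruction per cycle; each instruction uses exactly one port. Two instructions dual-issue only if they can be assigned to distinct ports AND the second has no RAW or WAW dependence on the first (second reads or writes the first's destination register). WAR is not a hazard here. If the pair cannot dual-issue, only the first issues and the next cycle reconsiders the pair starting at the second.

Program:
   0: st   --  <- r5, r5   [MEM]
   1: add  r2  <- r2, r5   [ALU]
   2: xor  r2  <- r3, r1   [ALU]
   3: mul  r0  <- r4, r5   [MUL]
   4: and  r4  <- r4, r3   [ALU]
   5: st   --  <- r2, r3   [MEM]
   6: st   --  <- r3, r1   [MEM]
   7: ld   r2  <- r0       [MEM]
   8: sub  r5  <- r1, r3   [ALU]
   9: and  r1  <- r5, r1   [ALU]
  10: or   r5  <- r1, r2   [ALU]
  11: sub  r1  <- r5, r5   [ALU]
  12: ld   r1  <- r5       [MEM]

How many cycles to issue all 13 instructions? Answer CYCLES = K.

#0 head=0: st.MEM/add.ALU i0&i1 2-wide
#1 head=2: xor.ALU/mul.MUL i2&i3 2-wide
#2 head=4: and.ALU/st.MEM i4&i5 2-wide
#3 head=6: st.MEM i6 no-port MEM/MEM
#4 head=7: ld.MEM/sub.ALU i7&i8 2-wide
#5 head=9: and.ALU i9 RAW r1
#6 head=10: or.ALU i10 RAW r5
#7 head=11: sub.ALU i11 WAW r1
#8 head=12: ld.MEM i12 tail

CYCLES = 9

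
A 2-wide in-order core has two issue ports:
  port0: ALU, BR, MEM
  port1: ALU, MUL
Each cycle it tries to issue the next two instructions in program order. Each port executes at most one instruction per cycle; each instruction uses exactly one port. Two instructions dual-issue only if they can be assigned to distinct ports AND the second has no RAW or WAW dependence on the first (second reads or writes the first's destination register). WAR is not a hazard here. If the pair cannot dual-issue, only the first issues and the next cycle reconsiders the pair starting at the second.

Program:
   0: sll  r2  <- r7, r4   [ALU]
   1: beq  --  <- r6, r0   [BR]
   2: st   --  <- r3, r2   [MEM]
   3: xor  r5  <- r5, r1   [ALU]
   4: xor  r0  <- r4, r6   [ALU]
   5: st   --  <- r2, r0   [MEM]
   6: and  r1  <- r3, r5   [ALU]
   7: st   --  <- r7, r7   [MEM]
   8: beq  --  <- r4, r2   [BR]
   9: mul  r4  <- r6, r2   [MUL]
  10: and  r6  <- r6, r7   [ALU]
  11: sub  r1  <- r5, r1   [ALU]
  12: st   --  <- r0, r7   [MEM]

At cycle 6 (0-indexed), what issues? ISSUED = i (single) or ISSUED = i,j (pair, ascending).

  cy0 -> i0&i1 (sll;beq) pair
  cy1 -> i2&i3 (st;xor) pair
  cy2 -> i4 (xor) RAW r0
  cy3 -> i5&i6 (st;and) pair
  cy4 -> i7 (st) no-port MEM/BR
  cy5 -> i8&i9 (beq;mul) pair
  cy6 -> i10&i11 (and;sub) pair
  cy7 -> i12 (st) tail

ISSUED = 10,11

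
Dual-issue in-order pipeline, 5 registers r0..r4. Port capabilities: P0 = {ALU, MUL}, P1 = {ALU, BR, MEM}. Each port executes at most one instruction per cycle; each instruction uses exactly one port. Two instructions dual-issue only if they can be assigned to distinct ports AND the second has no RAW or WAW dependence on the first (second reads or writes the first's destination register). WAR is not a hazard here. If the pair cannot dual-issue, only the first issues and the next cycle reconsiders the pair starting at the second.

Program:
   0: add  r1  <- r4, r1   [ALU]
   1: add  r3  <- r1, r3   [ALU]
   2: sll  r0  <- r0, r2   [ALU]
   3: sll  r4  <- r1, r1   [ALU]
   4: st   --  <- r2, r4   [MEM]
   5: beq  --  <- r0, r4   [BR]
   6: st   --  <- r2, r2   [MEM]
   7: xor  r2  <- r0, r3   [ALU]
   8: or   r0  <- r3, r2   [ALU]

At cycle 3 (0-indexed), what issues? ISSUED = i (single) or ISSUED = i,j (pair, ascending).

ISSUED = 4

t=0 i0:add ; RAW r1
t=1 i1&i2:add sll ; dual
t=2 i3:sll ; RAW r4
t=3 i4:st ; no-port MEM/BR
t=4 i5:beq ; no-port BR/MEM
t=5 i6&i7:st xor ; dual
t=6 i8:or ; tail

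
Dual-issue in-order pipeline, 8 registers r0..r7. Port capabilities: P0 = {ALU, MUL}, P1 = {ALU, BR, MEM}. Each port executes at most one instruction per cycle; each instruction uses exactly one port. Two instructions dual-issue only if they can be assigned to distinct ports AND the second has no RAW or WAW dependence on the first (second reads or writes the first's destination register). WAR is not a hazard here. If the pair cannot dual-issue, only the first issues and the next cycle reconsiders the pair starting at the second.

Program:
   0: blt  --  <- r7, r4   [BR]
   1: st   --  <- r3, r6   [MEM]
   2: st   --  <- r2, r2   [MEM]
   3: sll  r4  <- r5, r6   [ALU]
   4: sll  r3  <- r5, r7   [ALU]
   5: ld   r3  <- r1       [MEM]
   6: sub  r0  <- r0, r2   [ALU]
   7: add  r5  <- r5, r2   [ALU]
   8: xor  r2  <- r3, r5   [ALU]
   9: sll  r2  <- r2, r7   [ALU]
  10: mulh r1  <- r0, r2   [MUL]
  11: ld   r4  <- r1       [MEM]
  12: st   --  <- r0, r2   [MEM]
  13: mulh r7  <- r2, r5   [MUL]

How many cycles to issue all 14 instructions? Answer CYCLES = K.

CYCLES = 11

#0 head=0: blt i0 no-port BR/MEM
#1 head=1: st i1 no-port MEM/MEM
#2 head=2: st sll i2/i3 pair
#3 head=4: sll i4 WAW r3
#4 head=5: ld sub i5/i6 pair
#5 head=7: add i7 RAW r5
#6 head=8: xor i8 RAW+WAW r2
#7 head=9: sll i9 RAW r2
#8 head=10: mulh i10 RAW r1
#9 head=11: ld i11 no-port MEM/MEM
#10 head=12: st mulh i12/i13 pair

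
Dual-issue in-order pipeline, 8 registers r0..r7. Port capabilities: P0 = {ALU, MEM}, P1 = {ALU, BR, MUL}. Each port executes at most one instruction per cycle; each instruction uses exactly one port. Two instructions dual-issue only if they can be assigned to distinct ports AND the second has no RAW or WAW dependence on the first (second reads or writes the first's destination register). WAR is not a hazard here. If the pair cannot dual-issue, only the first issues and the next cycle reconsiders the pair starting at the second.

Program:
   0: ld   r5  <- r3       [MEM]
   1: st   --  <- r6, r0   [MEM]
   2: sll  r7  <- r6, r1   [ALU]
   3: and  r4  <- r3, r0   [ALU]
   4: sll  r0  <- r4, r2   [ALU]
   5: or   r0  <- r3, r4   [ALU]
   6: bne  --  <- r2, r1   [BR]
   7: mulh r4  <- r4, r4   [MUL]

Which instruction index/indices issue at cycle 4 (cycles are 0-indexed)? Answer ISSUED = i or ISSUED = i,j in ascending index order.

0. ld.MEM @i0  | no-port MEM/MEM
1. st.MEM/sll.ALU @i1&i2  | 2-wide
2. and.ALU @i3  | RAW r4
3. sll.ALU @i4  | WAW r0
4. or.ALU/bne.BR @i5&i6  | 2-wide
5. mulh.MUL @i7  | tail

ISSUED = 5,6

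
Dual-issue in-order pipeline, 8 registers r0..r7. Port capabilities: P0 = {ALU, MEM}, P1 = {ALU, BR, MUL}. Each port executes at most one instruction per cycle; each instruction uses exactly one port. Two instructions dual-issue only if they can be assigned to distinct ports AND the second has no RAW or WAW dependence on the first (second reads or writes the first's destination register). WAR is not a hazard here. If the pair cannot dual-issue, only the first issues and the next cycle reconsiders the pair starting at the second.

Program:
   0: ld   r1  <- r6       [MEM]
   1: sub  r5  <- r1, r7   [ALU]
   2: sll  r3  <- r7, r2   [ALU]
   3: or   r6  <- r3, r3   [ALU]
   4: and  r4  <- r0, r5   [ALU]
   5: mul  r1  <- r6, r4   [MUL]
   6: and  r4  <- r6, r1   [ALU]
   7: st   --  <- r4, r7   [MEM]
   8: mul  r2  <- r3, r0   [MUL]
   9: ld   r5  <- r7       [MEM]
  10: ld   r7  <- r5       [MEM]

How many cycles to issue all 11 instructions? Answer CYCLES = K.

#0 head=0: ld i0 RAW r1
#1 head=1: sub sll i1,i2 dual
#2 head=3: or and i3,i4 dual
#3 head=5: mul i5 RAW r1
#4 head=6: and i6 RAW r4
#5 head=7: st mul i7,i8 dual
#6 head=9: ld i9 no-port MEM/MEM
#7 head=10: ld i10 tail

CYCLES = 8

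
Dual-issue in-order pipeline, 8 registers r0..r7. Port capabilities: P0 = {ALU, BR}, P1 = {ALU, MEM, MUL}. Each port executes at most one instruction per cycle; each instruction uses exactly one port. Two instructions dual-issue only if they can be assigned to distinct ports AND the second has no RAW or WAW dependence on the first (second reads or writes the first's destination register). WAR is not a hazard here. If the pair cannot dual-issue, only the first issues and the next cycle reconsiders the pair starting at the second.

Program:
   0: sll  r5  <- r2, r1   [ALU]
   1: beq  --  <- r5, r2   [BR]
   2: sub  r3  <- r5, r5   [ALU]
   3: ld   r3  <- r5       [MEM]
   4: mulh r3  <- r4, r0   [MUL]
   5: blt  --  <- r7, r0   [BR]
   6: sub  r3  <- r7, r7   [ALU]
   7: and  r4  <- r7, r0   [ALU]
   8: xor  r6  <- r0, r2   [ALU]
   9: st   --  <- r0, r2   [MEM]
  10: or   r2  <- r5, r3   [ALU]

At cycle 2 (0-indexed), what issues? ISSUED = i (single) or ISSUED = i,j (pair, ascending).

ISSUED = 3

  cy0 -> i0 (sll.ALU) RAW r5
  cy1 -> i1+i2 (beq.BR;sub.ALU) dual
  cy2 -> i3 (ld.MEM) no-port MEM/MUL
  cy3 -> i4+i5 (mulh.MUL;blt.BR) dual
  cy4 -> i6+i7 (sub.ALU;and.ALU) dual
  cy5 -> i8+i9 (xor.ALU;st.MEM) dual
  cy6 -> i10 (or.ALU) tail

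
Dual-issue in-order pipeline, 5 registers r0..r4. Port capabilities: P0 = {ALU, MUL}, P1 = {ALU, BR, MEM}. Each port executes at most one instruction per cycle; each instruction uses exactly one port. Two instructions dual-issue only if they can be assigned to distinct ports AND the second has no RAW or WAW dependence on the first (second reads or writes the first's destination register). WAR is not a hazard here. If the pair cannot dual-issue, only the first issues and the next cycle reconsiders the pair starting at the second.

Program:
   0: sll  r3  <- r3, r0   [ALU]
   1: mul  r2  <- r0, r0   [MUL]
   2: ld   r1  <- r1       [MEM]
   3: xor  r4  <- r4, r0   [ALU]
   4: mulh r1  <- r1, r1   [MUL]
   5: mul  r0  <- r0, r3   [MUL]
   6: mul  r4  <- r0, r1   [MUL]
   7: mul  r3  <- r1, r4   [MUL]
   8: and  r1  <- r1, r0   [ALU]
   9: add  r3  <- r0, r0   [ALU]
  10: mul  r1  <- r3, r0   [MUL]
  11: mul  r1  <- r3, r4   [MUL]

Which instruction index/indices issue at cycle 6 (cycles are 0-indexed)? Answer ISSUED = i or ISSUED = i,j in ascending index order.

  cy0 -> i0+i1 (sll.ALU/mul.MUL) 2-wide
  cy1 -> i2+i3 (ld.MEM/xor.ALU) 2-wide
  cy2 -> i4 (mulh.MUL) no-port MUL/MUL
  cy3 -> i5 (mul.MUL) no-port MUL/MUL
  cy4 -> i6 (mul.MUL) no-port MUL/MUL
  cy5 -> i7+i8 (mul.MUL/and.ALU) 2-wide
  cy6 -> i9 (add.ALU) RAW r3
  cy7 -> i10 (mul.MUL) no-port MUL/MUL
  cy8 -> i11 (mul.MUL) tail

ISSUED = 9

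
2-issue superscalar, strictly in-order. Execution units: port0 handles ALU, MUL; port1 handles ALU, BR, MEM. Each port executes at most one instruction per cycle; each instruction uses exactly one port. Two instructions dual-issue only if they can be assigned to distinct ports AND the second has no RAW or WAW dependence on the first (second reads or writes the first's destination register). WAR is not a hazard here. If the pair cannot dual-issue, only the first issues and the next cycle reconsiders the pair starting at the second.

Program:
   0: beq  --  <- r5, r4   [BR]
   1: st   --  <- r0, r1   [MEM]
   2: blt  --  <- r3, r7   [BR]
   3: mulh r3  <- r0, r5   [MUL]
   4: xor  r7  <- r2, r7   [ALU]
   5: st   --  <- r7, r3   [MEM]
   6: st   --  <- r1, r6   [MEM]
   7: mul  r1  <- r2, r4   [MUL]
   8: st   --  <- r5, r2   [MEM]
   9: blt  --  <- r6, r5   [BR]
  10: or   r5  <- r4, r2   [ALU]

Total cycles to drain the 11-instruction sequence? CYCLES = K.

CYCLES = 8

c0: i0 beq.BR  no-port BR/MEM
c1: i1 st.MEM  no-port MEM/BR
c2: i2&i3 blt.BR+mulh.MUL  2-wide
c3: i4 xor.ALU  RAW r7
c4: i5 st.MEM  no-port MEM/MEM
c5: i6&i7 st.MEM+mul.MUL  2-wide
c6: i8 st.MEM  no-port MEM/BR
c7: i9&i10 blt.BR+or.ALU  2-wide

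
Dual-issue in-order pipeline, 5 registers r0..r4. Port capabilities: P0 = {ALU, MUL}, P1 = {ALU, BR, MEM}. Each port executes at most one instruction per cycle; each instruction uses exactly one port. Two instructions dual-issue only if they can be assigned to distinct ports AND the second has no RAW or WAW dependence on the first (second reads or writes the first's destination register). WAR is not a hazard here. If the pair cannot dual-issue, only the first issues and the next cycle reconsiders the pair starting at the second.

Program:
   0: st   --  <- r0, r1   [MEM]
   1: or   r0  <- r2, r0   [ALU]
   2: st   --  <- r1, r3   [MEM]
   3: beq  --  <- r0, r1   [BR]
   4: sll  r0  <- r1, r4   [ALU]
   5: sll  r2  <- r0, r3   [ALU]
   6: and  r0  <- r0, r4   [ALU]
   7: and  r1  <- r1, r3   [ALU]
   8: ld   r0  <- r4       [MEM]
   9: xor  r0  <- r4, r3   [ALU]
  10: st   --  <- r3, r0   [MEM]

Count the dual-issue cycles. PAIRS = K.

PAIRS = 4

#0 head=0: st.MEM or.ALU i0,i1 dual
#1 head=2: st.MEM i2 no-port MEM/BR
#2 head=3: beq.BR sll.ALU i3,i4 dual
#3 head=5: sll.ALU and.ALU i5,i6 dual
#4 head=7: and.ALU ld.MEM i7,i8 dual
#5 head=9: xor.ALU i9 RAW r0
#6 head=10: st.MEM i10 tail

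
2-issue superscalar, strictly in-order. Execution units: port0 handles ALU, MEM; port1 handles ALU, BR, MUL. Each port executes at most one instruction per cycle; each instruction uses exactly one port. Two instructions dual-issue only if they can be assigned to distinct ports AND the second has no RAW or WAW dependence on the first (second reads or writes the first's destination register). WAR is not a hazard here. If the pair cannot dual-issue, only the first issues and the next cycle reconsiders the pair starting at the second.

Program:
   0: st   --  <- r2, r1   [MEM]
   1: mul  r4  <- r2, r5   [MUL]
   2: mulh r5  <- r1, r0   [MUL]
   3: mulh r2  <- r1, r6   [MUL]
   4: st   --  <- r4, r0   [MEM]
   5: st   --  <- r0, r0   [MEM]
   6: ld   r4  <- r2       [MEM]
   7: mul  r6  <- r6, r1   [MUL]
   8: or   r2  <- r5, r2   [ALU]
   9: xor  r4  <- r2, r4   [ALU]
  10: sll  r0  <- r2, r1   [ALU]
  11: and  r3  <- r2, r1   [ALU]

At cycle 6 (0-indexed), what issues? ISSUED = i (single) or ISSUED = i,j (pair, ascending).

ISSUED = 9,10

t=0 i0,i1:st+mul ; dual
t=1 i2:mulh ; no-port MUL/MUL
t=2 i3,i4:mulh+st ; dual
t=3 i5:st ; no-port MEM/MEM
t=4 i6,i7:ld+mul ; dual
t=5 i8:or ; RAW r2
t=6 i9,i10:xor+sll ; dual
t=7 i11:and ; tail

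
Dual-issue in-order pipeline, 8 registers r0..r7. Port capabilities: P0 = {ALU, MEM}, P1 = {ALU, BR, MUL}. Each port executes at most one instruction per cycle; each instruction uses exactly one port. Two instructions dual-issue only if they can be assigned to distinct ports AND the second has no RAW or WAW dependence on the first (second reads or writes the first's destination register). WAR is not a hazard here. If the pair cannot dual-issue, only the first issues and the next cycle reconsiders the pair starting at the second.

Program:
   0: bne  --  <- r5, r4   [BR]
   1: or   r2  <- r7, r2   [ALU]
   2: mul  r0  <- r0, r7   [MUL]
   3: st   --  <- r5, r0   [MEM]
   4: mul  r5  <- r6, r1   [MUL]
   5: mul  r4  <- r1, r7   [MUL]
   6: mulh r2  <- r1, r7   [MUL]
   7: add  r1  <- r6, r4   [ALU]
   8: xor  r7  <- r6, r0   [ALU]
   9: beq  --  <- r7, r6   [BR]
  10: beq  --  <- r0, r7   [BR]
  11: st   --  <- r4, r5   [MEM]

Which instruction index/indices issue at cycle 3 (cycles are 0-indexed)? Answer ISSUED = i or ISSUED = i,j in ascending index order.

ISSUED = 5

#0 head=0: bne.BR;or.ALU i0,i1 pair
#1 head=2: mul.MUL i2 RAW r0
#2 head=3: st.MEM;mul.MUL i3,i4 pair
#3 head=5: mul.MUL i5 no-port MUL/MUL
#4 head=6: mulh.MUL;add.ALU i6,i7 pair
#5 head=8: xor.ALU i8 RAW r7
#6 head=9: beq.BR i9 no-port BR/BR
#7 head=10: beq.BR;st.MEM i10,i11 pair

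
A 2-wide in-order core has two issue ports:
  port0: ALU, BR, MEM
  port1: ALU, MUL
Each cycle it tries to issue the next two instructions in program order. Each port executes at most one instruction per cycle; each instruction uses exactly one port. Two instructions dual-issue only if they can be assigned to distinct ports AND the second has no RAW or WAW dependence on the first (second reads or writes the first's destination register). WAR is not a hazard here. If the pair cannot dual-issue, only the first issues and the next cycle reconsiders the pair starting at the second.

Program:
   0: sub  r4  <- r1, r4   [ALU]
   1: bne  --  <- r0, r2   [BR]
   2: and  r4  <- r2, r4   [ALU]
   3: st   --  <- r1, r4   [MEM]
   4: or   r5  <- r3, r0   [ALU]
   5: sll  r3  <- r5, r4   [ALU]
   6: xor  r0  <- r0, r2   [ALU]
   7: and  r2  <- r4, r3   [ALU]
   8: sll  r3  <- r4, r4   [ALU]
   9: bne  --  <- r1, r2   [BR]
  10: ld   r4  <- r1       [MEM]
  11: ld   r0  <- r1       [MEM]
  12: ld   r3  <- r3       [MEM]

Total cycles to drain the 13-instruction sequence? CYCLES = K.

CYCLES = 9

  cy0 -> i0+i1 (sub/bne) dual
  cy1 -> i2 (and) RAW r4
  cy2 -> i3+i4 (st/or) dual
  cy3 -> i5+i6 (sll/xor) dual
  cy4 -> i7+i8 (and/sll) dual
  cy5 -> i9 (bne) no-port BR/MEM
  cy6 -> i10 (ld) no-port MEM/MEM
  cy7 -> i11 (ld) no-port MEM/MEM
  cy8 -> i12 (ld) tail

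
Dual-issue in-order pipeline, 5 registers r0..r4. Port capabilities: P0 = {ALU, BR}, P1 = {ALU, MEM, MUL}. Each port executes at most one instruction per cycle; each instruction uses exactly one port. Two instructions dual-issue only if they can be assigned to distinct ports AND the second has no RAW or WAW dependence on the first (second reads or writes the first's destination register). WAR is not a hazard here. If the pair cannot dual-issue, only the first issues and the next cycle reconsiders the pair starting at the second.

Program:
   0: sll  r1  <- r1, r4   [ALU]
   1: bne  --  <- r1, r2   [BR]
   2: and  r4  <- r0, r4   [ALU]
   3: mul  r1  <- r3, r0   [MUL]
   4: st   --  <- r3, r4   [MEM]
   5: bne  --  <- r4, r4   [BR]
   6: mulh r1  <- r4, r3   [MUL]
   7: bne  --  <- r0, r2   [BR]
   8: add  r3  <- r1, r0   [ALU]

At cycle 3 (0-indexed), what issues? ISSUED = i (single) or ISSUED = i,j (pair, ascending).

ISSUED = 4,5

[0] i0  sll  -- RAW r1
[1] i1,i2  bne/and  -- dual
[2] i3  mul  -- no-port MUL/MEM
[3] i4,i5  st/bne  -- dual
[4] i6,i7  mulh/bne  -- dual
[5] i8  add  -- tail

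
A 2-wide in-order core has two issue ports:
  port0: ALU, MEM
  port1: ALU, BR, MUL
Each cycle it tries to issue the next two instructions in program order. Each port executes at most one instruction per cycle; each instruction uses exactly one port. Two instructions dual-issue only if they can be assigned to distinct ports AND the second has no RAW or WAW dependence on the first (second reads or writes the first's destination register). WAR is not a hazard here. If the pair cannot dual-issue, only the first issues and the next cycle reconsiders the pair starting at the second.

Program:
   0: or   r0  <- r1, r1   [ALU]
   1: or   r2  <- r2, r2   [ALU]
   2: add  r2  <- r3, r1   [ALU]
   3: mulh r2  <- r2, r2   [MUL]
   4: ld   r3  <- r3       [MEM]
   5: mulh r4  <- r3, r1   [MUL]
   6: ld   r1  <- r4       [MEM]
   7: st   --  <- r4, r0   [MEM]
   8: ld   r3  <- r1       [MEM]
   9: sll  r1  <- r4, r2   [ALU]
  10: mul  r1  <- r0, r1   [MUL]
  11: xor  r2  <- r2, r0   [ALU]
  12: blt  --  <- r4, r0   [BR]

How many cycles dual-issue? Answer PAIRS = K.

PAIRS = 4

[0] i0&i1  or or  -- pair
[1] i2  add  -- RAW+WAW r2
[2] i3&i4  mulh ld  -- pair
[3] i5  mulh  -- RAW r4
[4] i6  ld  -- no-port MEM/MEM
[5] i7  st  -- no-port MEM/MEM
[6] i8&i9  ld sll  -- pair
[7] i10&i11  mul xor  -- pair
[8] i12  blt  -- tail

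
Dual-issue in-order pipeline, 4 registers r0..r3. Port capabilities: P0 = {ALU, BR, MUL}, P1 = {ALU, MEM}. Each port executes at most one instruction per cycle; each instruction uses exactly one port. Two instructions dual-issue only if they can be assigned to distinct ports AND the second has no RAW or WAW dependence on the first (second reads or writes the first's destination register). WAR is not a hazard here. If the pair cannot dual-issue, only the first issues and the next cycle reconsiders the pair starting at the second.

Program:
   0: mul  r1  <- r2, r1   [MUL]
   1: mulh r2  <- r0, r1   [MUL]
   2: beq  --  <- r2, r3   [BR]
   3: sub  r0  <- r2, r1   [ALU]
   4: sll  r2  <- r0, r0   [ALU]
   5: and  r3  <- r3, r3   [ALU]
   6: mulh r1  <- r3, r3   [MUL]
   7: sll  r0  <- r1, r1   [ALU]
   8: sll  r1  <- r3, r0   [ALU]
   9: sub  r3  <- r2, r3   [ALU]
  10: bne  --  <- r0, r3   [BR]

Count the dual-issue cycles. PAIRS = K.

PAIRS = 3

#0 head=0: mul i0 no-port MUL/MUL
#1 head=1: mulh i1 no-port MUL/BR
#2 head=2: beq sub i2&i3 dual
#3 head=4: sll and i4&i5 dual
#4 head=6: mulh i6 RAW r1
#5 head=7: sll i7 RAW r0
#6 head=8: sll sub i8&i9 dual
#7 head=10: bne i10 tail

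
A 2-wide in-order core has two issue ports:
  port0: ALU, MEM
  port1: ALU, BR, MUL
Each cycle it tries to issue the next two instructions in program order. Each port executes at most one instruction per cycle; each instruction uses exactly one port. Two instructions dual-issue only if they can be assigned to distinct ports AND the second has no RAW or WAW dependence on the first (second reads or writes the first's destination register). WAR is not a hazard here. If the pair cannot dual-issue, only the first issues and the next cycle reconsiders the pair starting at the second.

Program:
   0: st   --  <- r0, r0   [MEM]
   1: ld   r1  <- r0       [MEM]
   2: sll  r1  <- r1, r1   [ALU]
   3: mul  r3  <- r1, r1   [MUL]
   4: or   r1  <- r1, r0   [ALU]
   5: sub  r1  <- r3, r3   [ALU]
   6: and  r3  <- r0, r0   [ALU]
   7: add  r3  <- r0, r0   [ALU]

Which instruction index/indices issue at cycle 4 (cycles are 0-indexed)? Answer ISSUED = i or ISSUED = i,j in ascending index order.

  cy0 -> i0 (st.MEM) no-port MEM/MEM
  cy1 -> i1 (ld.MEM) RAW+WAW r1
  cy2 -> i2 (sll.ALU) RAW r1
  cy3 -> i3/i4 (mul.MUL or.ALU) dual
  cy4 -> i5/i6 (sub.ALU and.ALU) dual
  cy5 -> i7 (add.ALU) tail

ISSUED = 5,6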